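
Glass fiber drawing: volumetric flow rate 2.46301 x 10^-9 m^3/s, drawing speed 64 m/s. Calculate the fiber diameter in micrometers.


Cross-sectional area from continuity:
  A = Q / v = 2.46301 x 10^-9 / 64 = 3.848453 x 10^-11 m^2
Diameter from circular cross-section:
  d = sqrt(4A / pi) * 10^6 (m -> um)
  d = sqrt(4 * 3.848453 x 10^-11 / pi) * 10^6 = 7.0 um

7.0 um


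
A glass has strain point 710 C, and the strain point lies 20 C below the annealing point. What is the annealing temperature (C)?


T_anneal = T_strain + gap:
  T_anneal = 710 + 20 = 730 C

730 C


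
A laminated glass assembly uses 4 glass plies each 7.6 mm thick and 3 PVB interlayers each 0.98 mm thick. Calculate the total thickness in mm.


Total thickness = glass contribution + PVB contribution
  Glass: 4 * 7.6 = 30.4 mm
  PVB: 3 * 0.98 = 2.94 mm
  Total = 30.4 + 2.94 = 33.34 mm

33.34 mm


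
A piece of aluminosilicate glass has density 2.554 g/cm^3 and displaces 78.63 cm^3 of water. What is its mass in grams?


Rearrange rho = m / V:
  m = rho * V
  m = 2.554 * 78.63 = 200.821 g

200.821 g


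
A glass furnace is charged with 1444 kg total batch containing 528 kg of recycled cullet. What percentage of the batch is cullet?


Cullet ratio = (cullet mass / total batch mass) * 100
  Ratio = 528 / 1444 * 100 = 36.57%

36.57%


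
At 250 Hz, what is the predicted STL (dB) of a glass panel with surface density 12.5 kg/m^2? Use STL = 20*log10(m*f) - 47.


Mass law: STL = 20 * log10(m * f) - 47
  m * f = 12.5 * 250 = 3125
  log10(3125) = 3.49485
  STL = 20 * 3.49485 - 47 = 69.897 - 47 = 22.9 dB

22.9 dB


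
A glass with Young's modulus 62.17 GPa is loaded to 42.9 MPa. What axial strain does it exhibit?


Rearrange E = sigma / epsilon:
  epsilon = sigma / E
  E (MPa) = 62.17 * 1000 = 62170
  epsilon = 42.9 / 62170 = 0.00069

0.00069


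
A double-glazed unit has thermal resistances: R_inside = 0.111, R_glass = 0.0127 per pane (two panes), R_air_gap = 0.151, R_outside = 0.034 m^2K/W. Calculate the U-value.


Total thermal resistance (series):
  R_total = R_in + R_glass + R_air + R_glass + R_out
  R_total = 0.111 + 0.0127 + 0.151 + 0.0127 + 0.034 = 0.3214 m^2K/W
U-value = 1 / R_total = 1 / 0.3214 = 3.111 W/m^2K

3.111 W/m^2K


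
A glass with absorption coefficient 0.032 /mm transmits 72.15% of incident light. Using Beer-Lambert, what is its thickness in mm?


Rearrange T = exp(-alpha * thickness):
  thickness = -ln(T) / alpha
  T = 72.15/100 = 0.7215
  ln(T) = -0.32642
  -ln(T) = 0.32642
  thickness = 0.32642 / 0.032 = 10.2 mm

10.2 mm


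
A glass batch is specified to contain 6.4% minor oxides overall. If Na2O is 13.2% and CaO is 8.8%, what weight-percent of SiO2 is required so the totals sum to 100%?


Known pieces sum to 100%:
  SiO2 = 100 - (others + Na2O + CaO)
  SiO2 = 100 - (6.4 + 13.2 + 8.8) = 71.6%

71.6%


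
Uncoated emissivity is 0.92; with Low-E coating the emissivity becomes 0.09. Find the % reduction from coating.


Percentage reduction = (1 - coated/uncoated) * 100
  Ratio = 0.09 / 0.92 = 0.0978
  Reduction = (1 - 0.0978) * 100 = 90.2%

90.2%


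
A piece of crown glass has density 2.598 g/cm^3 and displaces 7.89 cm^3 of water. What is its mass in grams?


Rearrange rho = m / V:
  m = rho * V
  m = 2.598 * 7.89 = 20.498 g

20.498 g


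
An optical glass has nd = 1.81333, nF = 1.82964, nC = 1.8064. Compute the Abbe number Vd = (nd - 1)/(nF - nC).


Abbe number formula: Vd = (nd - 1) / (nF - nC)
  nd - 1 = 1.81333 - 1 = 0.81333
  nF - nC = 1.82964 - 1.8064 = 0.02324
  Vd = 0.81333 / 0.02324 = 35.0

35.0


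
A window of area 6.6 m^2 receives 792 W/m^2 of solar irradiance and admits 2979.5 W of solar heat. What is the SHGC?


Rearrange Q = Area * SHGC * Irradiance:
  SHGC = Q / (Area * Irradiance)
  SHGC = 2979.5 / (6.6 * 792) = 0.57

0.57


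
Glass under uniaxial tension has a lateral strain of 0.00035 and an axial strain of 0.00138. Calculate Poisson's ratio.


Poisson's ratio: nu = lateral strain / axial strain
  nu = 0.00035 / 0.00138 = 0.2536

0.2536


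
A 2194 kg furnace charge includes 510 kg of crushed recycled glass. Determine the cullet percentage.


Cullet ratio = (cullet mass / total batch mass) * 100
  Ratio = 510 / 2194 * 100 = 23.25%

23.25%


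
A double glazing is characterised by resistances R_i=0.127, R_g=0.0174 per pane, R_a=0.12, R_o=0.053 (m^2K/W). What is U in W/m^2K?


Total thermal resistance (series):
  R_total = R_in + R_glass + R_air + R_glass + R_out
  R_total = 0.127 + 0.0174 + 0.12 + 0.0174 + 0.053 = 0.3348 m^2K/W
U-value = 1 / R_total = 1 / 0.3348 = 2.987 W/m^2K

2.987 W/m^2K


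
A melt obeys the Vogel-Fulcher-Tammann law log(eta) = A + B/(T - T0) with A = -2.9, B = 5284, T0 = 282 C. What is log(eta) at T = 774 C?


VFT equation: log(eta) = A + B / (T - T0)
  T - T0 = 774 - 282 = 492
  B / (T - T0) = 5284 / 492 = 10.74
  log(eta) = -2.9 + 10.74 = 7.84

7.84


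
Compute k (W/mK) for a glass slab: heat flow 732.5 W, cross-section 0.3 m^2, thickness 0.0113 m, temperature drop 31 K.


Fourier's law rearranged: k = Q * t / (A * dT)
  Numerator = 732.5 * 0.0113 = 8.27725
  Denominator = 0.3 * 31 = 9.3
  k = 8.27725 / 9.3 = 0.89 W/mK

0.89 W/mK


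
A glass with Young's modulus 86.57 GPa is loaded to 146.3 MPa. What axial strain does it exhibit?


Rearrange E = sigma / epsilon:
  epsilon = sigma / E
  E (MPa) = 86.57 * 1000 = 86570
  epsilon = 146.3 / 86570 = 0.00169

0.00169


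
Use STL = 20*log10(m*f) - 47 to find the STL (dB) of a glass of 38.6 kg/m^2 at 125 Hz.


Mass law: STL = 20 * log10(m * f) - 47
  m * f = 38.6 * 125 = 4825
  log10(4825) = 3.6835
  STL = 20 * 3.6835 - 47 = 73.67 - 47 = 26.7 dB

26.7 dB


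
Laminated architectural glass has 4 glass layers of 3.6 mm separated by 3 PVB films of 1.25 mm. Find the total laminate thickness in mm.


Total thickness = glass contribution + PVB contribution
  Glass: 4 * 3.6 = 14.4 mm
  PVB: 3 * 1.25 = 3.75 mm
  Total = 14.4 + 3.75 = 18.15 mm

18.15 mm


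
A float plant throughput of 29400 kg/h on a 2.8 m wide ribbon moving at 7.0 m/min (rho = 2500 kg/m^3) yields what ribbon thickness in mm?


Ribbon cross-section from mass balance:
  Volume rate = throughput / density = 29400 / 2500 = 11.76 m^3/h
  thickness = volume rate / (speed * 60 * width), i.e.
  thickness = throughput / (60 * speed * width * density) * 1000
  thickness = 29400 / (60 * 7.0 * 2.8 * 2500) * 1000 = 10.0 mm

10.0 mm


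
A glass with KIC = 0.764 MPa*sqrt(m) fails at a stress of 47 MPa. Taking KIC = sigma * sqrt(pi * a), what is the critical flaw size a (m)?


Rearrange KIC = sigma * sqrt(pi * a):
  sqrt(pi * a) = KIC / sigma
  sqrt(pi * a) = 0.764 / 47 = 0.016255
  a = (KIC / sigma)^2 / pi
  a = 0.016255^2 / pi = 0.0000841 m

0.0000841 m


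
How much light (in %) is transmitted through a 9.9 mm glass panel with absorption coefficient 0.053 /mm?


Beer-Lambert law: T = exp(-alpha * thickness)
  exponent = -0.053 * 9.9 = -0.5247
  T = exp(-0.5247) = 0.5917
  Percentage = 0.5917 * 100 = 59.17%

59.17%


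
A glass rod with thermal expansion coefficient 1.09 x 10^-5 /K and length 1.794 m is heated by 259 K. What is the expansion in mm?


Thermal expansion formula: dL = alpha * L0 * dT
  dL = (1.09 x 10^-5) * 1.794 * 259 = 0.00506464 m
Convert to mm: 0.00506464 * 1000 = 5.0646 mm

5.0646 mm


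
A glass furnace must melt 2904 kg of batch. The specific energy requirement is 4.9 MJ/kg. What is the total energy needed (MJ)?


Total energy = mass * specific energy
  E = 2904 * 4.9 = 14229.6 MJ

14229.6 MJ


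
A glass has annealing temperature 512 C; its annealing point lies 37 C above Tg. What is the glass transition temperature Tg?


Rearrange T_anneal = Tg + offset for Tg:
  Tg = T_anneal - offset = 512 - 37 = 475 C

475 C


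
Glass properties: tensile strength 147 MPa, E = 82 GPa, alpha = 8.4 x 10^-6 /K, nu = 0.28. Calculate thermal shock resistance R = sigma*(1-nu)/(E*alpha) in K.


Thermal shock resistance: R = sigma * (1 - nu) / (E * alpha)
  Numerator = 147 * (1 - 0.28) = 105.84
  Denominator = 82 * 1000 * (8.4 x 10^-6) = 0.6888
  R = 105.84 / 0.6888 = 153.7 K

153.7 K


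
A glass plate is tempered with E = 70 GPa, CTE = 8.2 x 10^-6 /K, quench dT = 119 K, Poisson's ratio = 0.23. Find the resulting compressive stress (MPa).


Tempering stress: sigma = E * alpha * dT / (1 - nu)
  E (MPa) = 70 * 1000 = 70000
  Numerator = 70000 * (8.2 x 10^-6) * 119 = 68.306
  Denominator = 1 - 0.23 = 0.77
  sigma = 68.306 / 0.77 = 88.7 MPa

88.7 MPa


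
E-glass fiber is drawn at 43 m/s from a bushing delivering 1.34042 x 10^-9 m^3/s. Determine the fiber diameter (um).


Cross-sectional area from continuity:
  A = Q / v = 1.34042 x 10^-9 / 43 = 3.117256 x 10^-11 m^2
Diameter from circular cross-section:
  d = sqrt(4A / pi) * 10^6 (m -> um)
  d = sqrt(4 * 3.117256 x 10^-11 / pi) * 10^6 = 6.3 um

6.3 um


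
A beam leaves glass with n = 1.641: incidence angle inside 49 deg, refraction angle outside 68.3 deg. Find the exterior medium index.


Apply Snell's law: n1 * sin(theta1) = n2 * sin(theta2)
  n2 = n1 * sin(theta1) / sin(theta2)
  sin(49) = 0.75471
  sin(68.3) = 0.929133
  n2 = 1.641 * 0.75471 / 0.929133 = 1.3329

1.3329


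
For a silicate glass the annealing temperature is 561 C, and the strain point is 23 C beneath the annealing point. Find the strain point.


Strain point = annealing point - difference:
  T_strain = 561 - 23 = 538 C

538 C


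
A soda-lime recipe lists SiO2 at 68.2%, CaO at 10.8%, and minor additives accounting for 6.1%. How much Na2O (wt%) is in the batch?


Pieces sum to 100%:
  Na2O = 100 - (SiO2 + CaO + others)
  Na2O = 100 - (68.2 + 10.8 + 6.1) = 14.9%

14.9%


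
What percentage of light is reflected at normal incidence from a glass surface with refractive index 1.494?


Fresnel reflectance at normal incidence:
  R = ((n - 1)/(n + 1))^2
  (n - 1)/(n + 1) = (1.494 - 1)/(1.494 + 1) = 0.198075
  R = 0.198075^2 = 0.0392337
  R(%) = 0.0392337 * 100 = 3.923%

3.923%


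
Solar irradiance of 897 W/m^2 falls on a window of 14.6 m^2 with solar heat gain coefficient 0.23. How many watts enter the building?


Solar heat gain: Q = Area * SHGC * Irradiance
  Q = 14.6 * 0.23 * 897 = 3012.1 W

3012.1 W


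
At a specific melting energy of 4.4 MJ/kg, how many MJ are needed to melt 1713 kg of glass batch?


Total energy = mass * specific energy
  E = 1713 * 4.4 = 7537.2 MJ

7537.2 MJ


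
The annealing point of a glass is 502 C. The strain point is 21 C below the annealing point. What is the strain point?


Strain point = annealing point - difference:
  T_strain = 502 - 21 = 481 C

481 C


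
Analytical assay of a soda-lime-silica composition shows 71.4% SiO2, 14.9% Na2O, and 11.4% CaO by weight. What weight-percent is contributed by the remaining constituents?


Sum the three major oxides:
  SiO2 + Na2O + CaO = 71.4 + 14.9 + 11.4 = 97.7%
Subtract from 100%:
  Others = 100 - 97.7 = 2.3%

2.3%


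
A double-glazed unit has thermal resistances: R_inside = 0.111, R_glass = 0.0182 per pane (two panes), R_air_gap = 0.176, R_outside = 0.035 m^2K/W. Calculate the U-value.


Total thermal resistance (series):
  R_total = R_in + R_glass + R_air + R_glass + R_out
  R_total = 0.111 + 0.0182 + 0.176 + 0.0182 + 0.035 = 0.3584 m^2K/W
U-value = 1 / R_total = 1 / 0.3584 = 2.79 W/m^2K

2.79 W/m^2K


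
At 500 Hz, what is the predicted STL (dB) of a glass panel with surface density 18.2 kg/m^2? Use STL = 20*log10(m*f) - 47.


Mass law: STL = 20 * log10(m * f) - 47
  m * f = 18.2 * 500 = 9100
  log10(9100) = 3.95904
  STL = 20 * 3.95904 - 47 = 79.1808 - 47 = 32.2 dB

32.2 dB


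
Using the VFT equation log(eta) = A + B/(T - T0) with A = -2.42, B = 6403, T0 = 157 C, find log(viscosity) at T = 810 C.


VFT equation: log(eta) = A + B / (T - T0)
  T - T0 = 810 - 157 = 653
  B / (T - T0) = 6403 / 653 = 9.806
  log(eta) = -2.42 + 9.806 = 7.386

7.386


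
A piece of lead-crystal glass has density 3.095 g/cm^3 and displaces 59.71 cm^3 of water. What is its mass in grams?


Rearrange rho = m / V:
  m = rho * V
  m = 3.095 * 59.71 = 184.802 g

184.802 g


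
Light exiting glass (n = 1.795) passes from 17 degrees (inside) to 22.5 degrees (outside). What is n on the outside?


Apply Snell's law: n1 * sin(theta1) = n2 * sin(theta2)
  n2 = n1 * sin(theta1) / sin(theta2)
  sin(17) = 0.292372
  sin(22.5) = 0.382683
  n2 = 1.795 * 0.292372 / 0.382683 = 1.3714

1.3714


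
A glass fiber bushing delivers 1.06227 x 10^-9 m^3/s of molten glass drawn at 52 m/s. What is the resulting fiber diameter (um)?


Cross-sectional area from continuity:
  A = Q / v = 1.06227 x 10^-9 / 52 = 2.042827 x 10^-11 m^2
Diameter from circular cross-section:
  d = sqrt(4A / pi) * 10^6 (m -> um)
  d = sqrt(4 * 2.042827 x 10^-11 / pi) * 10^6 = 5.1 um

5.1 um


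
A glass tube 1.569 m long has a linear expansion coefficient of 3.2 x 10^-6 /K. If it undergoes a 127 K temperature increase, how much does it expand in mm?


Thermal expansion formula: dL = alpha * L0 * dT
  dL = (3.2 x 10^-6) * 1.569 * 127 = 0.00063764 m
Convert to mm: 0.00063764 * 1000 = 0.6376 mm

0.6376 mm


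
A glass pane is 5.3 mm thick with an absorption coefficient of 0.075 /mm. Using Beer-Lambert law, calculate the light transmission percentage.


Beer-Lambert law: T = exp(-alpha * thickness)
  exponent = -0.075 * 5.3 = -0.3975
  T = exp(-0.3975) = 0.672
  Percentage = 0.672 * 100 = 67.2%

67.2%


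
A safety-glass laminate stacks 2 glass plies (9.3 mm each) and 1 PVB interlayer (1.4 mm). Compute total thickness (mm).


Total thickness = glass contribution + PVB contribution
  Glass: 2 * 9.3 = 18.6 mm
  PVB: 1 * 1.4 = 1.4 mm
  Total = 18.6 + 1.4 = 20.0 mm

20.0 mm


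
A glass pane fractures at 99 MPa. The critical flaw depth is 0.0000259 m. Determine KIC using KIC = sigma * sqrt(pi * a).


Fracture toughness: KIC = sigma * sqrt(pi * a)
  pi * a = pi * 0.0000259 = 0.000081367
  sqrt(pi * a) = 0.00902
  KIC = 99 * 0.00902 = 0.893 MPa*sqrt(m)

0.893 MPa*sqrt(m)


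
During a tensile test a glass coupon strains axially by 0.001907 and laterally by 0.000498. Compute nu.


Poisson's ratio: nu = lateral strain / axial strain
  nu = 0.000498 / 0.001907 = 0.2611

0.2611


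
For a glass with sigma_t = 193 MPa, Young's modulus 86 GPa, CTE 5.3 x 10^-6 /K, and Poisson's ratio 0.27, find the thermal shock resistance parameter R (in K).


Thermal shock resistance: R = sigma * (1 - nu) / (E * alpha)
  Numerator = 193 * (1 - 0.27) = 140.89
  Denominator = 86 * 1000 * (5.3 x 10^-6) = 0.4558
  R = 140.89 / 0.4558 = 309.1 K

309.1 K


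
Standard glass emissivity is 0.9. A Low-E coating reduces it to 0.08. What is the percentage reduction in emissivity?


Percentage reduction = (1 - coated/uncoated) * 100
  Ratio = 0.08 / 0.9 = 0.0889
  Reduction = (1 - 0.0889) * 100 = 91.1%

91.1%


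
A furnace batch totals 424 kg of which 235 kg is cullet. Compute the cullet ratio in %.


Cullet ratio = (cullet mass / total batch mass) * 100
  Ratio = 235 / 424 * 100 = 55.42%

55.42%


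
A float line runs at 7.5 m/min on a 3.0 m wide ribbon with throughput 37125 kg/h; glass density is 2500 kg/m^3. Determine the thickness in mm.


Ribbon cross-section from mass balance:
  Volume rate = throughput / density = 37125 / 2500 = 14.85 m^3/h
  thickness = volume rate / (speed * 60 * width), i.e.
  thickness = throughput / (60 * speed * width * density) * 1000
  thickness = 37125 / (60 * 7.5 * 3.0 * 2500) * 1000 = 11.0 mm

11.0 mm


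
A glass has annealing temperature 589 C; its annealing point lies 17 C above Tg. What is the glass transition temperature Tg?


Rearrange T_anneal = Tg + offset for Tg:
  Tg = T_anneal - offset = 589 - 17 = 572 C

572 C


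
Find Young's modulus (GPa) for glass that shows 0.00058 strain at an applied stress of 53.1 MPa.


Young's modulus: E = stress / strain
  E = 53.1 MPa / 0.00058 = 91551.72 MPa
Convert to GPa: 91551.72 / 1000 = 91.55 GPa

91.55 GPa


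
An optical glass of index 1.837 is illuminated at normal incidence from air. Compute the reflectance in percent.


Fresnel reflectance at normal incidence:
  R = ((n - 1)/(n + 1))^2
  (n - 1)/(n + 1) = (1.837 - 1)/(1.837 + 1) = 0.29503
  R = 0.29503^2 = 0.0870427
  R(%) = 0.0870427 * 100 = 8.704%

8.704%


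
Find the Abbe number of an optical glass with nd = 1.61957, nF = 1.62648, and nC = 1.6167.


Abbe number formula: Vd = (nd - 1) / (nF - nC)
  nd - 1 = 1.61957 - 1 = 0.61957
  nF - nC = 1.62648 - 1.6167 = 0.00978
  Vd = 0.61957 / 0.00978 = 63.35

63.35


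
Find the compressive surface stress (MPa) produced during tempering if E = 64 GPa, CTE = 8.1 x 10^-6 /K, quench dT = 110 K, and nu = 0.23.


Tempering stress: sigma = E * alpha * dT / (1 - nu)
  E (MPa) = 64 * 1000 = 64000
  Numerator = 64000 * (8.1 x 10^-6) * 110 = 57.024
  Denominator = 1 - 0.23 = 0.77
  sigma = 57.024 / 0.77 = 74.1 MPa

74.1 MPa


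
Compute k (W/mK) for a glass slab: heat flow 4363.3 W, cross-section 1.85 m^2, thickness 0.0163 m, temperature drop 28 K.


Fourier's law rearranged: k = Q * t / (A * dT)
  Numerator = 4363.3 * 0.0163 = 71.12179
  Denominator = 1.85 * 28 = 51.8
  k = 71.12179 / 51.8 = 1.373 W/mK

1.373 W/mK


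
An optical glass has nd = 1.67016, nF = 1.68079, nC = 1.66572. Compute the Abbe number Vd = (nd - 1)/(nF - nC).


Abbe number formula: Vd = (nd - 1) / (nF - nC)
  nd - 1 = 1.67016 - 1 = 0.67016
  nF - nC = 1.68079 - 1.66572 = 0.01507
  Vd = 0.67016 / 0.01507 = 44.47

44.47


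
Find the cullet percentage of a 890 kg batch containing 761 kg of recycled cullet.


Cullet ratio = (cullet mass / total batch mass) * 100
  Ratio = 761 / 890 * 100 = 85.51%

85.51%


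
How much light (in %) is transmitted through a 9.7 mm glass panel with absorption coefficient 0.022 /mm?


Beer-Lambert law: T = exp(-alpha * thickness)
  exponent = -0.022 * 9.7 = -0.2134
  T = exp(-0.2134) = 0.8078
  Percentage = 0.8078 * 100 = 80.78%

80.78%


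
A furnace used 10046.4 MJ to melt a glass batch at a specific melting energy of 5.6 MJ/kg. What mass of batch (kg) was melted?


Rearrange E = m * s for m:
  m = E / s
  m = 10046.4 / 5.6 = 1794.0 kg

1794.0 kg


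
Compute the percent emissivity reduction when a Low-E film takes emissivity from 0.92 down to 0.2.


Percentage reduction = (1 - coated/uncoated) * 100
  Ratio = 0.2 / 0.92 = 0.2174
  Reduction = (1 - 0.2174) * 100 = 78.3%

78.3%


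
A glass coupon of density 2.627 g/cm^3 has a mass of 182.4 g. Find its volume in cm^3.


Rearrange rho = m / V:
  V = m / rho
  V = 182.4 / 2.627 = 69.433 cm^3

69.433 cm^3


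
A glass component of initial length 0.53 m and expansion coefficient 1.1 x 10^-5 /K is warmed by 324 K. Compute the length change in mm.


Thermal expansion formula: dL = alpha * L0 * dT
  dL = (1.1 x 10^-5) * 0.53 * 324 = 0.00188892 m
Convert to mm: 0.00188892 * 1000 = 1.8889 mm

1.8889 mm


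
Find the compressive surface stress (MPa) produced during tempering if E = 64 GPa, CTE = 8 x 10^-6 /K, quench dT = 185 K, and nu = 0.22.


Tempering stress: sigma = E * alpha * dT / (1 - nu)
  E (MPa) = 64 * 1000 = 64000
  Numerator = 64000 * (8 x 10^-6) * 185 = 94.72
  Denominator = 1 - 0.22 = 0.78
  sigma = 94.72 / 0.78 = 121.4 MPa

121.4 MPa


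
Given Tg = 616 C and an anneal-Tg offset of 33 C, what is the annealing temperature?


The annealing temperature is Tg plus the offset:
  T_anneal = 616 + 33 = 649 C

649 C


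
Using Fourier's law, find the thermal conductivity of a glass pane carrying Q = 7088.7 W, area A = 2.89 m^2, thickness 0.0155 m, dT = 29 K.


Fourier's law rearranged: k = Q * t / (A * dT)
  Numerator = 7088.7 * 0.0155 = 109.87485
  Denominator = 2.89 * 29 = 83.81
  k = 109.87485 / 83.81 = 1.311 W/mK

1.311 W/mK


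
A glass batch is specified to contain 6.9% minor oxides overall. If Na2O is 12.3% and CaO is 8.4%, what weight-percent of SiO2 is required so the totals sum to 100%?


Known pieces sum to 100%:
  SiO2 = 100 - (others + Na2O + CaO)
  SiO2 = 100 - (6.9 + 12.3 + 8.4) = 72.4%

72.4%


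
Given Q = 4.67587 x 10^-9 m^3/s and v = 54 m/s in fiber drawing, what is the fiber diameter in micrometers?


Cross-sectional area from continuity:
  A = Q / v = 4.67587 x 10^-9 / 54 = 8.659019 x 10^-11 m^2
Diameter from circular cross-section:
  d = sqrt(4A / pi) * 10^6 (m -> um)
  d = sqrt(4 * 8.659019 x 10^-11 / pi) * 10^6 = 10.5 um

10.5 um


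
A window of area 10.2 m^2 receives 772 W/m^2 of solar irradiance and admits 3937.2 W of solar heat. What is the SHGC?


Rearrange Q = Area * SHGC * Irradiance:
  SHGC = Q / (Area * Irradiance)
  SHGC = 3937.2 / (10.2 * 772) = 0.5

0.5


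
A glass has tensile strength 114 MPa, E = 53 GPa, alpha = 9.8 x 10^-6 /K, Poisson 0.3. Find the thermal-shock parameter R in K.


Thermal shock resistance: R = sigma * (1 - nu) / (E * alpha)
  Numerator = 114 * (1 - 0.3) = 79.8
  Denominator = 53 * 1000 * (9.8 x 10^-6) = 0.5194
  R = 79.8 / 0.5194 = 153.6 K

153.6 K


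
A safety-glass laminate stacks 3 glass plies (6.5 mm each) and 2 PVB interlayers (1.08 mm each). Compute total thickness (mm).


Total thickness = glass contribution + PVB contribution
  Glass: 3 * 6.5 = 19.5 mm
  PVB: 2 * 1.08 = 2.16 mm
  Total = 19.5 + 2.16 = 21.66 mm

21.66 mm


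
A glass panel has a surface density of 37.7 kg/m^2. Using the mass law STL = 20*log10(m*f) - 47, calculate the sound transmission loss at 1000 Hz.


Mass law: STL = 20 * log10(m * f) - 47
  m * f = 37.7 * 1000 = 37700
  log10(37700) = 4.57634
  STL = 20 * 4.57634 - 47 = 91.5268 - 47 = 44.5 dB

44.5 dB


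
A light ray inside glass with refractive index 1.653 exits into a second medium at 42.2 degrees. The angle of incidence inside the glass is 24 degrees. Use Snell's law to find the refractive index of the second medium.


Apply Snell's law: n1 * sin(theta1) = n2 * sin(theta2)
  n2 = n1 * sin(theta1) / sin(theta2)
  sin(24) = 0.406737
  sin(42.2) = 0.671721
  n2 = 1.653 * 0.406737 / 0.671721 = 1.0009

1.0009


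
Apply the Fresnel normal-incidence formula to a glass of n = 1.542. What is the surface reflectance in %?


Fresnel reflectance at normal incidence:
  R = ((n - 1)/(n + 1))^2
  (n - 1)/(n + 1) = (1.542 - 1)/(1.542 + 1) = 0.213218
  R = 0.213218^2 = 0.0454619
  R(%) = 0.0454619 * 100 = 4.546%

4.546%


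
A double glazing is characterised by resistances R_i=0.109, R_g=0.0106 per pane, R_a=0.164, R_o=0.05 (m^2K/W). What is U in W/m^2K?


Total thermal resistance (series):
  R_total = R_in + R_glass + R_air + R_glass + R_out
  R_total = 0.109 + 0.0106 + 0.164 + 0.0106 + 0.05 = 0.3442 m^2K/W
U-value = 1 / R_total = 1 / 0.3442 = 2.905 W/m^2K

2.905 W/m^2K


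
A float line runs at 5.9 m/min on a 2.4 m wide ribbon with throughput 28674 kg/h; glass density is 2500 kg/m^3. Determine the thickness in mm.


Ribbon cross-section from mass balance:
  Volume rate = throughput / density = 28674 / 2500 = 11.4696 m^3/h
  thickness = volume rate / (speed * 60 * width), i.e.
  thickness = throughput / (60 * speed * width * density) * 1000
  thickness = 28674 / (60 * 5.9 * 2.4 * 2500) * 1000 = 13.5 mm

13.5 mm


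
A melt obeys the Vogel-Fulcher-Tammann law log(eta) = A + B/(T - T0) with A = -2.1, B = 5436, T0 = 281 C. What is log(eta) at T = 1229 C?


VFT equation: log(eta) = A + B / (T - T0)
  T - T0 = 1229 - 281 = 948
  B / (T - T0) = 5436 / 948 = 5.734
  log(eta) = -2.1 + 5.734 = 3.634

3.634


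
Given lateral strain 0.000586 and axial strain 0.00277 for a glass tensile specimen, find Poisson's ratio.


Poisson's ratio: nu = lateral strain / axial strain
  nu = 0.000586 / 0.00277 = 0.2116

0.2116


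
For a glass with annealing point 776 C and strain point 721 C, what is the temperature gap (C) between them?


Gap = T_anneal - T_strain:
  gap = 776 - 721 = 55 C

55 C


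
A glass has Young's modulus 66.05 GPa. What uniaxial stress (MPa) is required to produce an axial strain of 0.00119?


Rearrange E = sigma / epsilon:
  sigma = E * epsilon
  E (MPa) = 66.05 * 1000 = 66050
  sigma = 66050 * 0.00119 = 78.6 MPa

78.6 MPa


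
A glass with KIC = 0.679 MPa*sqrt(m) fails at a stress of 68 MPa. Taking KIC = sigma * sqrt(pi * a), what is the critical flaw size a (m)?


Rearrange KIC = sigma * sqrt(pi * a):
  sqrt(pi * a) = KIC / sigma
  sqrt(pi * a) = 0.679 / 68 = 0.009985
  a = (KIC / sigma)^2 / pi
  a = 0.009985^2 / pi = 0.0000317 m

0.0000317 m


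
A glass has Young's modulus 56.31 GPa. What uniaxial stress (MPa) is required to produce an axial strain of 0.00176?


Rearrange E = sigma / epsilon:
  sigma = E * epsilon
  E (MPa) = 56.31 * 1000 = 56310
  sigma = 56310 * 0.00176 = 99.11 MPa

99.11 MPa


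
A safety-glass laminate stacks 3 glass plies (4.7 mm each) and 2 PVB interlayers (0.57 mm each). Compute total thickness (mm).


Total thickness = glass contribution + PVB contribution
  Glass: 3 * 4.7 = 14.1 mm
  PVB: 2 * 0.57 = 1.14 mm
  Total = 14.1 + 1.14 = 15.24 mm

15.24 mm


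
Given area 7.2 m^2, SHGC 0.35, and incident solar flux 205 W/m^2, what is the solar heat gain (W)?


Solar heat gain: Q = Area * SHGC * Irradiance
  Q = 7.2 * 0.35 * 205 = 516.6 W

516.6 W


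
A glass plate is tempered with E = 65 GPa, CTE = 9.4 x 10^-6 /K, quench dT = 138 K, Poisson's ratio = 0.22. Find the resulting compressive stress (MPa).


Tempering stress: sigma = E * alpha * dT / (1 - nu)
  E (MPa) = 65 * 1000 = 65000
  Numerator = 65000 * (9.4 x 10^-6) * 138 = 84.318
  Denominator = 1 - 0.22 = 0.78
  sigma = 84.318 / 0.78 = 108.1 MPa

108.1 MPa


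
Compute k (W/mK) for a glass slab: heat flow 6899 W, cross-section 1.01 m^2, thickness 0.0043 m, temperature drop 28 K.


Fourier's law rearranged: k = Q * t / (A * dT)
  Numerator = 6899 * 0.0043 = 29.6657
  Denominator = 1.01 * 28 = 28.28
  k = 29.6657 / 28.28 = 1.049 W/mK

1.049 W/mK


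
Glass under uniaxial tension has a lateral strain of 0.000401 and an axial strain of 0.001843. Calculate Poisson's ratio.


Poisson's ratio: nu = lateral strain / axial strain
  nu = 0.000401 / 0.001843 = 0.2176

0.2176


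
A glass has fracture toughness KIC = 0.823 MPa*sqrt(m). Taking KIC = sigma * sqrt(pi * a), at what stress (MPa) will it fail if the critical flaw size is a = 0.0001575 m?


Rearrange KIC = sigma * sqrt(pi * a):
  sigma = KIC / sqrt(pi * a)
  sqrt(pi * 0.0001575) = 0.022244
  sigma = 0.823 / 0.022244 = 37.0 MPa

37.0 MPa


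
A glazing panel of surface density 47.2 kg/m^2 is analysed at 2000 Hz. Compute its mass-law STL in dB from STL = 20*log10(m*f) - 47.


Mass law: STL = 20 * log10(m * f) - 47
  m * f = 47.2 * 2000 = 94400
  log10(94400) = 4.97497
  STL = 20 * 4.97497 - 47 = 99.4994 - 47 = 52.5 dB

52.5 dB


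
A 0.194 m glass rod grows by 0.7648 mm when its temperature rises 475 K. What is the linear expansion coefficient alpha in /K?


Rearrange dL = alpha * L0 * dT for alpha:
  alpha = dL / (L0 * dT)
  alpha = (0.7648 / 1000) / (0.194 * 475) = 0.0000083 /K = 8.3 x 10^-6 /K

8.3 x 10^-6 /K


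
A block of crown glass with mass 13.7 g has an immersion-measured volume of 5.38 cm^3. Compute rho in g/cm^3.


Use the definition of density:
  rho = mass / volume
  rho = 13.7 / 5.38 = 2.546 g/cm^3

2.546 g/cm^3


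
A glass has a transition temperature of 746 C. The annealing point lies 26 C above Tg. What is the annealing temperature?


The annealing temperature is Tg plus the offset:
  T_anneal = 746 + 26 = 772 C

772 C


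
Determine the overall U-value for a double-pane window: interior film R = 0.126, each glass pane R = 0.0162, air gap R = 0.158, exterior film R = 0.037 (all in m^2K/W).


Total thermal resistance (series):
  R_total = R_in + R_glass + R_air + R_glass + R_out
  R_total = 0.126 + 0.0162 + 0.158 + 0.0162 + 0.037 = 0.3534 m^2K/W
U-value = 1 / R_total = 1 / 0.3534 = 2.83 W/m^2K

2.83 W/m^2K


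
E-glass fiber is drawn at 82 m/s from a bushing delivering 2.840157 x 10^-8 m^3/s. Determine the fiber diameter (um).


Cross-sectional area from continuity:
  A = Q / v = 2.840157 x 10^-8 / 82 = 3.463606 x 10^-10 m^2
Diameter from circular cross-section:
  d = sqrt(4A / pi) * 10^6 (m -> um)
  d = sqrt(4 * 3.463606 x 10^-10 / pi) * 10^6 = 21.0 um

21.0 um


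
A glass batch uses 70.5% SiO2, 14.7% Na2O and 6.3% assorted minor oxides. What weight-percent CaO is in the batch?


Pieces sum to 100%:
  CaO = 100 - (SiO2 + Na2O + others)
  CaO = 100 - (70.5 + 14.7 + 6.3) = 8.5%

8.5%


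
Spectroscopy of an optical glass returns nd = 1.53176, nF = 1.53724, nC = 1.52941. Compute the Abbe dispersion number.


Abbe number formula: Vd = (nd - 1) / (nF - nC)
  nd - 1 = 1.53176 - 1 = 0.53176
  nF - nC = 1.53724 - 1.52941 = 0.00783
  Vd = 0.53176 / 0.00783 = 67.91

67.91


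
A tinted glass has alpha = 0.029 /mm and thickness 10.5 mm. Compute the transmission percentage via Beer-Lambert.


Beer-Lambert law: T = exp(-alpha * thickness)
  exponent = -0.029 * 10.5 = -0.3045
  T = exp(-0.3045) = 0.7375
  Percentage = 0.7375 * 100 = 73.75%

73.75%


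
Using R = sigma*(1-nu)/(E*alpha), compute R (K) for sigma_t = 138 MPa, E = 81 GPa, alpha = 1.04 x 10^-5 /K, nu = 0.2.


Thermal shock resistance: R = sigma * (1 - nu) / (E * alpha)
  Numerator = 138 * (1 - 0.2) = 110.4
  Denominator = 81 * 1000 * (1.04 x 10^-5) = 0.8424
  R = 110.4 / 0.8424 = 131.1 K

131.1 K


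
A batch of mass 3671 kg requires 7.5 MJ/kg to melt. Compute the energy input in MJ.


Total energy = mass * specific energy
  E = 3671 * 7.5 = 27532.5 MJ

27532.5 MJ


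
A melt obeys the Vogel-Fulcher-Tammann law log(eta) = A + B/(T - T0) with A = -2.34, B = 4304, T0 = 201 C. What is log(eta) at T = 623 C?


VFT equation: log(eta) = A + B / (T - T0)
  T - T0 = 623 - 201 = 422
  B / (T - T0) = 4304 / 422 = 10.199
  log(eta) = -2.34 + 10.199 = 7.859

7.859


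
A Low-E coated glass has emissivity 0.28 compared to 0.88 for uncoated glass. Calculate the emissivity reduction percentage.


Percentage reduction = (1 - coated/uncoated) * 100
  Ratio = 0.28 / 0.88 = 0.3182
  Reduction = (1 - 0.3182) * 100 = 68.2%

68.2%


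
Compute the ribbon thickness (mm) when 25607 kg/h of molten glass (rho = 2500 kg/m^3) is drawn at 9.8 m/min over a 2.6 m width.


Ribbon cross-section from mass balance:
  Volume rate = throughput / density = 25607 / 2500 = 10.2428 m^3/h
  thickness = volume rate / (speed * 60 * width), i.e.
  thickness = throughput / (60 * speed * width * density) * 1000
  thickness = 25607 / (60 * 9.8 * 2.6 * 2500) * 1000 = 6.7 mm

6.7 mm


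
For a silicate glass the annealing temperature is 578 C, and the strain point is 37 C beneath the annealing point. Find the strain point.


Strain point = annealing point - difference:
  T_strain = 578 - 37 = 541 C

541 C


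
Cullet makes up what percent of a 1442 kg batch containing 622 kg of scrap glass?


Cullet ratio = (cullet mass / total batch mass) * 100
  Ratio = 622 / 1442 * 100 = 43.13%

43.13%


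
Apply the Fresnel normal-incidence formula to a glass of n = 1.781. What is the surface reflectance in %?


Fresnel reflectance at normal incidence:
  R = ((n - 1)/(n + 1))^2
  (n - 1)/(n + 1) = (1.781 - 1)/(1.781 + 1) = 0.280834
  R = 0.280834^2 = 0.0788677
  R(%) = 0.0788677 * 100 = 7.887%

7.887%


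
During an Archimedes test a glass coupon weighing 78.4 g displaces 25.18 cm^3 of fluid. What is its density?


Use the definition of density:
  rho = mass / volume
  rho = 78.4 / 25.18 = 3.114 g/cm^3

3.114 g/cm^3


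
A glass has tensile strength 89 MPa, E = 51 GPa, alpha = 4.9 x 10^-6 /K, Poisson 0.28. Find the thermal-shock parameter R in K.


Thermal shock resistance: R = sigma * (1 - nu) / (E * alpha)
  Numerator = 89 * (1 - 0.28) = 64.08
  Denominator = 51 * 1000 * (4.9 x 10^-6) = 0.2499
  R = 64.08 / 0.2499 = 256.4 K

256.4 K


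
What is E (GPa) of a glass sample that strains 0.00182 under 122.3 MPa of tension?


Young's modulus: E = stress / strain
  E = 122.3 MPa / 0.00182 = 67197.8 MPa
Convert to GPa: 67197.8 / 1000 = 67.2 GPa

67.2 GPa


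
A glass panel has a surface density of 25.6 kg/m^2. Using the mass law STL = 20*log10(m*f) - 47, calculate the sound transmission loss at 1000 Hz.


Mass law: STL = 20 * log10(m * f) - 47
  m * f = 25.6 * 1000 = 25600
  log10(25600) = 4.40824
  STL = 20 * 4.40824 - 47 = 88.1648 - 47 = 41.2 dB

41.2 dB


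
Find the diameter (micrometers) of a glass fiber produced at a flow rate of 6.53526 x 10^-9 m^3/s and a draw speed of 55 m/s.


Cross-sectional area from continuity:
  A = Q / v = 6.53526 x 10^-9 / 55 = 1.188229 x 10^-10 m^2
Diameter from circular cross-section:
  d = sqrt(4A / pi) * 10^6 (m -> um)
  d = sqrt(4 * 1.188229 x 10^-10 / pi) * 10^6 = 12.3 um

12.3 um


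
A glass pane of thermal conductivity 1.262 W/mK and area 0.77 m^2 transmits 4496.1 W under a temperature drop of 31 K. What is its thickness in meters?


Fourier's law: t = k * A * dT / Q
  t = 1.262 * 0.77 * 31 / 4496.1
  t = 30.12394 / 4496.1 = 0.0067 m

0.0067 m


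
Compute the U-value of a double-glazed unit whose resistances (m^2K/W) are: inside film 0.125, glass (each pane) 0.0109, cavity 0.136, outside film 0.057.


Total thermal resistance (series):
  R_total = R_in + R_glass + R_air + R_glass + R_out
  R_total = 0.125 + 0.0109 + 0.136 + 0.0109 + 0.057 = 0.3398 m^2K/W
U-value = 1 / R_total = 1 / 0.3398 = 2.943 W/m^2K

2.943 W/m^2K


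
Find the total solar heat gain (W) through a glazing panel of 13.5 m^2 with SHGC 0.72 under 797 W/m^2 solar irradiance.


Solar heat gain: Q = Area * SHGC * Irradiance
  Q = 13.5 * 0.72 * 797 = 7746.8 W

7746.8 W


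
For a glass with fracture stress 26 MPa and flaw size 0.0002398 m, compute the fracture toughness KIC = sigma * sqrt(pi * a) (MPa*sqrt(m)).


Fracture toughness: KIC = sigma * sqrt(pi * a)
  pi * a = pi * 0.0002398 = 0.000753354
  sqrt(pi * a) = 0.027447
  KIC = 26 * 0.027447 = 0.714 MPa*sqrt(m)

0.714 MPa*sqrt(m)


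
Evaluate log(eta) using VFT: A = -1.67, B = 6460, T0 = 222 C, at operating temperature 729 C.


VFT equation: log(eta) = A + B / (T - T0)
  T - T0 = 729 - 222 = 507
  B / (T - T0) = 6460 / 507 = 12.742
  log(eta) = -1.67 + 12.742 = 11.072

11.072


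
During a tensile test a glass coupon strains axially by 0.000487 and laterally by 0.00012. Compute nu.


Poisson's ratio: nu = lateral strain / axial strain
  nu = 0.00012 / 0.000487 = 0.2464

0.2464


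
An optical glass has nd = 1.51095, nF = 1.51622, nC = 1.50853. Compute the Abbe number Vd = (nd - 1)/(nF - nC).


Abbe number formula: Vd = (nd - 1) / (nF - nC)
  nd - 1 = 1.51095 - 1 = 0.51095
  nF - nC = 1.51622 - 1.50853 = 0.00769
  Vd = 0.51095 / 0.00769 = 66.44

66.44


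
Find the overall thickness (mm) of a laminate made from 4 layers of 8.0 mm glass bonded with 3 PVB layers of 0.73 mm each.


Total thickness = glass contribution + PVB contribution
  Glass: 4 * 8.0 = 32.0 mm
  PVB: 3 * 0.73 = 2.19 mm
  Total = 32.0 + 2.19 = 34.19 mm

34.19 mm


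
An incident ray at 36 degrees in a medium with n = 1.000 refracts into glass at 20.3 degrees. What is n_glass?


Apply Snell's law: n1 * sin(theta1) = n2 * sin(theta2)
  n2 = n1 * sin(theta1) / sin(theta2)
  sin(36) = 0.587785
  sin(20.3) = 0.346936
  n2 = 1.000 * 0.587785 / 0.346936 = 1.6942

1.6942


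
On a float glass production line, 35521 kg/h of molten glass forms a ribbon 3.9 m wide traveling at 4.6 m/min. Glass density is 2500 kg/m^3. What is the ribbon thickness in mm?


Ribbon cross-section from mass balance:
  Volume rate = throughput / density = 35521 / 2500 = 14.2084 m^3/h
  thickness = volume rate / (speed * 60 * width), i.e.
  thickness = throughput / (60 * speed * width * density) * 1000
  thickness = 35521 / (60 * 4.6 * 3.9 * 2500) * 1000 = 13.2 mm

13.2 mm


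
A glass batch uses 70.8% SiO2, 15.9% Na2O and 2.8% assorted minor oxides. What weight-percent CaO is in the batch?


Pieces sum to 100%:
  CaO = 100 - (SiO2 + Na2O + others)
  CaO = 100 - (70.8 + 15.9 + 2.8) = 10.5%

10.5%


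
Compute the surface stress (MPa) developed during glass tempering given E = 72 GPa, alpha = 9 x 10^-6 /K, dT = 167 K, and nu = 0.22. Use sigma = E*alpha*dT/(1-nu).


Tempering stress: sigma = E * alpha * dT / (1 - nu)
  E (MPa) = 72 * 1000 = 72000
  Numerator = 72000 * (9 x 10^-6) * 167 = 108.216
  Denominator = 1 - 0.22 = 0.78
  sigma = 108.216 / 0.78 = 138.7 MPa

138.7 MPa


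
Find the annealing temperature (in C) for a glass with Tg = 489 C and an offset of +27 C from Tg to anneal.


The annealing temperature is Tg plus the offset:
  T_anneal = 489 + 27 = 516 C

516 C


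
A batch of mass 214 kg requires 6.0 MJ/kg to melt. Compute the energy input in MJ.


Total energy = mass * specific energy
  E = 214 * 6.0 = 1284 MJ

1284 MJ


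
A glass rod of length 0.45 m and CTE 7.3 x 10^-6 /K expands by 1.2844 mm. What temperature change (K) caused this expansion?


Rearrange dL = alpha * L0 * dT for dT:
  dT = dL / (alpha * L0)
  dL (m) = 1.2844 / 1000 = 0.0012844
  dT = 0.0012844 / ((7.3 x 10^-6) * 0.45) = 391.0 K

391.0 K


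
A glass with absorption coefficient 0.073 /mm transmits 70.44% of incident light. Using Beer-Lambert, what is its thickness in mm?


Rearrange T = exp(-alpha * thickness):
  thickness = -ln(T) / alpha
  T = 70.44/100 = 0.7044
  ln(T) = -0.35041
  -ln(T) = 0.35041
  thickness = 0.35041 / 0.073 = 4.8 mm

4.8 mm


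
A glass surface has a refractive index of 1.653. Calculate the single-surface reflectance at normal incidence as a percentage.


Fresnel reflectance at normal incidence:
  R = ((n - 1)/(n + 1))^2
  (n - 1)/(n + 1) = (1.653 - 1)/(1.653 + 1) = 0.246136
  R = 0.246136^2 = 0.0605829
  R(%) = 0.0605829 * 100 = 6.058%

6.058%


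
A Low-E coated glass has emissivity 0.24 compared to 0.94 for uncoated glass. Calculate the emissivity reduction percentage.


Percentage reduction = (1 - coated/uncoated) * 100
  Ratio = 0.24 / 0.94 = 0.2553
  Reduction = (1 - 0.2553) * 100 = 74.5%

74.5%


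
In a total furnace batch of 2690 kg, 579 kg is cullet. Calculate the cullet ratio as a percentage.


Cullet ratio = (cullet mass / total batch mass) * 100
  Ratio = 579 / 2690 * 100 = 21.52%

21.52%


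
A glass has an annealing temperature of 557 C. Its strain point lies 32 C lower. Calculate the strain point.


Strain point = annealing point - difference:
  T_strain = 557 - 32 = 525 C

525 C


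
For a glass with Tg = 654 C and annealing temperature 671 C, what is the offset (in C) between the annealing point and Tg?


Offset = T_anneal - Tg:
  offset = 671 - 654 = 17 C

17 C


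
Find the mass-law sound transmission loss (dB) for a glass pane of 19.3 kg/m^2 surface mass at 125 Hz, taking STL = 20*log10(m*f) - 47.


Mass law: STL = 20 * log10(m * f) - 47
  m * f = 19.3 * 125 = 2412.5
  log10(2412.5) = 3.38247
  STL = 20 * 3.38247 - 47 = 67.6494 - 47 = 20.6 dB

20.6 dB


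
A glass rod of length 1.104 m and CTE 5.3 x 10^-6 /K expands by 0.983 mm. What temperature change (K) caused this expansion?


Rearrange dL = alpha * L0 * dT for dT:
  dT = dL / (alpha * L0)
  dL (m) = 0.983 / 1000 = 0.000983
  dT = 0.000983 / ((5.3 x 10^-6) * 1.104) = 168.0 K

168.0 K


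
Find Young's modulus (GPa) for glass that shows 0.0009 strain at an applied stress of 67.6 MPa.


Young's modulus: E = stress / strain
  E = 67.6 MPa / 0.0009 = 75111.11 MPa
Convert to GPa: 75111.11 / 1000 = 75.11 GPa

75.11 GPa


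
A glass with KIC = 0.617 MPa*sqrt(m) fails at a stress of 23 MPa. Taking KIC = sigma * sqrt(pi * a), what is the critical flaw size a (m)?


Rearrange KIC = sigma * sqrt(pi * a):
  sqrt(pi * a) = KIC / sigma
  sqrt(pi * a) = 0.617 / 23 = 0.026826
  a = (KIC / sigma)^2 / pi
  a = 0.026826^2 / pi = 0.0002291 m

0.0002291 m
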